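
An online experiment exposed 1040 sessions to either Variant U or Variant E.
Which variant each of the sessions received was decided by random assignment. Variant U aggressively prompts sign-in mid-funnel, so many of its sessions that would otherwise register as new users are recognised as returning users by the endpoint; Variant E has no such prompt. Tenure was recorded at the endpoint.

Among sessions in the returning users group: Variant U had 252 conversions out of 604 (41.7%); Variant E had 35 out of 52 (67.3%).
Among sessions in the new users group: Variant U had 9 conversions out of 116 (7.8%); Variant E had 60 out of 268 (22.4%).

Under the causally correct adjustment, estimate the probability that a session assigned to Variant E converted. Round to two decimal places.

The user tenure-specific comparison favours Variant E throughout, but the pooled figures favour Variant U. The question is whether to condition on user tenure.
User tenure is downstream of the variant. One should not condition on a consequence of treatment, so the overall rates are the right comparison.
So P(outcome | do(Variant E)) is just the pooled rate for Variant E: 95/320 = 0.297.

0.30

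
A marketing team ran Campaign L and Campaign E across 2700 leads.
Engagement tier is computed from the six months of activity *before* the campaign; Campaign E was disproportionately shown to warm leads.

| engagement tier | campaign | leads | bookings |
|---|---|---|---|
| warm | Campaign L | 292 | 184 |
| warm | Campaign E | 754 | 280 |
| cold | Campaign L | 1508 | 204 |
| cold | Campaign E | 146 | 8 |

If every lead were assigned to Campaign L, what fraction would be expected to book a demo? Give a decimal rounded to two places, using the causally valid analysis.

The stratified and pooled comparisons disagree (Campaign L wins within each engagement tier; Campaign E wins overall), so the answer turns on the causal role of engagement tier.
Since engagement tier is a pre-existing factor (not a product of the campaign) and it affects the outcome on its own, it is a confounder. The stratified rates, not the pooled rate, identify the causal effect.
Standardising Campaign L to the population engagement tier mix: 0.387·184/292 + 0.613·204/1508 = 0.327.

0.33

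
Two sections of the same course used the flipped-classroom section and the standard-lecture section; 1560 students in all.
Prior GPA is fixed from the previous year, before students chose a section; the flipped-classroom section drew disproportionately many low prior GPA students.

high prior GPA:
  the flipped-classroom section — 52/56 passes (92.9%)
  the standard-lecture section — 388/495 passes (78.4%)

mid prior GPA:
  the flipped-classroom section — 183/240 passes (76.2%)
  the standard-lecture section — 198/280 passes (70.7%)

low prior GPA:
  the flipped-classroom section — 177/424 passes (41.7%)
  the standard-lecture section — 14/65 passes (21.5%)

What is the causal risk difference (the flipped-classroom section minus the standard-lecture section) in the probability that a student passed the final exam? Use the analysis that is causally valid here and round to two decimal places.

+0.13

Nothing the teaching method does changes prior GPA band; the imbalance is an allocation artefact. With prior GPA band also predicting the outcome, the pooled figure is confounded, and the within-stratum comparison is the causal one.
Adjusting over the population distribution of prior GPA band: 0.353·(0.929−0.784) + 0.333·(0.762−0.707) + 0.313·(0.417−0.215) = +0.133.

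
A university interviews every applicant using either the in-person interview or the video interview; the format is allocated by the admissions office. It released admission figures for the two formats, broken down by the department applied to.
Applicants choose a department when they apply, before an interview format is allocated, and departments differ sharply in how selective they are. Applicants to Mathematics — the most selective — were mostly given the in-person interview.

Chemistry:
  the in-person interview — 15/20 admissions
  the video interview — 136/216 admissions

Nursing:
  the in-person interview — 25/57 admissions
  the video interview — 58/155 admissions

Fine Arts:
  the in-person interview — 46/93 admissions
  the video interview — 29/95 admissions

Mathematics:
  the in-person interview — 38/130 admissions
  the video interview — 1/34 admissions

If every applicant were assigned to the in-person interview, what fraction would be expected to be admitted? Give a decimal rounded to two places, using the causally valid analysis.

the in-person interview is higher inside every department stratum but the video interview is higher in aggregate. Whether to stratify depends on how department relates to the interview format.
Nothing the interview format does changes department; the imbalance is an allocation artefact. With department also predicting the outcome, the pooled figure is confounded, and the within-stratum comparison is the causal one.
Standardising the in-person interview to the population department mix: 0.295·15/20 + 0.265·25/57 + 0.235·46/93 + 0.205·38/130 = 0.514.

0.51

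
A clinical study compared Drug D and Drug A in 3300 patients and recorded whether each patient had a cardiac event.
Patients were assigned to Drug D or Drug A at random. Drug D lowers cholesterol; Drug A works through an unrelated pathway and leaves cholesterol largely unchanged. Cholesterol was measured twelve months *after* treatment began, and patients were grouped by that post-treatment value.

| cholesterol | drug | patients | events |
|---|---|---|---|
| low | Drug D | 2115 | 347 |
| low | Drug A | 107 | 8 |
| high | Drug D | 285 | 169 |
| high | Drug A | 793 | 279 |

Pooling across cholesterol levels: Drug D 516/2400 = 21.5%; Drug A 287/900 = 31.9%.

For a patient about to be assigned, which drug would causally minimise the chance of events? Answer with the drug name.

Cholesterol here is a post-treatment variable shaped by the drug; conditioning on it would introduce bias rather than remove it. The overall comparison is the causal one.
Pooled: Drug D 21.5% vs Drug A 31.9%; Drug D is lower overall.

Drug D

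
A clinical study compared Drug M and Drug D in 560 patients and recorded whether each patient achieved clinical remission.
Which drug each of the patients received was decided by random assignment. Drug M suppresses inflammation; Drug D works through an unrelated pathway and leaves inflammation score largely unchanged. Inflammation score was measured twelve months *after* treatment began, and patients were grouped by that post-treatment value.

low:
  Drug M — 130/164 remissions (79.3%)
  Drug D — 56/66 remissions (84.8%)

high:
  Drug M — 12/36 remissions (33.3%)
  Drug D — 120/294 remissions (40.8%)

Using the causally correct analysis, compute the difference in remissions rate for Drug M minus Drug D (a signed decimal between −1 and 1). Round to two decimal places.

The stratified and pooled comparisons disagree (Drug D wins within each inflammation score; Drug M wins overall), so the answer turns on the causal role of inflammation score.
Inflammation score is downstream of the drug. One should not condition on a consequence of treatment, so the overall rates are the right comparison.
The causal difference is the pooled difference: 0.710 − 0.489 = +0.221.

+0.22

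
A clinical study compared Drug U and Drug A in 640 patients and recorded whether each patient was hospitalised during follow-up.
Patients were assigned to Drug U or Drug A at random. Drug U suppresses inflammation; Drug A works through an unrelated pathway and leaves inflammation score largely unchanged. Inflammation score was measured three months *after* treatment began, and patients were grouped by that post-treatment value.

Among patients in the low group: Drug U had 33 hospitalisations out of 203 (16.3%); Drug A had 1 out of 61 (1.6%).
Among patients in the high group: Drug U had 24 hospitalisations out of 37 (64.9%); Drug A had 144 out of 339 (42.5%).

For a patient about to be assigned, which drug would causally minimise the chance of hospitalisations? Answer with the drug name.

The inflammation score-specific comparison favours Drug A throughout, but the pooled figures favour Drug U. The question is whether to condition on inflammation score.
Stratifying would compare drugs among patients the drugs themselves sorted into inflammation score groups — a form of selection on an intermediate. The unconditioned pooled rates give the total causal effect.
Pooled: Drug U 23.8% vs Drug A 36.2%; Drug U is lower overall.

Drug U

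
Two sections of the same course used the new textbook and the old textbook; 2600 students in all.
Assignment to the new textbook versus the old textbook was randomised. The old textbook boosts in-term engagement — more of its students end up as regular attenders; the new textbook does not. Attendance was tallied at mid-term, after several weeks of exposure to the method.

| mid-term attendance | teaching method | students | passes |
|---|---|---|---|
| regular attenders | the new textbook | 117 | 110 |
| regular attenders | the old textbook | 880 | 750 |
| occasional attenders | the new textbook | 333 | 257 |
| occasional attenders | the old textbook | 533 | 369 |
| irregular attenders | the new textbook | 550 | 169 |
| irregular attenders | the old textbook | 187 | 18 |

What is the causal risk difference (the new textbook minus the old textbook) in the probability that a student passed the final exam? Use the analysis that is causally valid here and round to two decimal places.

Because the teaching method influences mid-term attendance, mid-term attendance is a post-treatment mediator, not a confounder. Stratifying on it would bias the estimate; the causal effect is the crude pooled difference.
The causal difference is the pooled difference: 0.536 − 0.711 = -0.175.

-0.17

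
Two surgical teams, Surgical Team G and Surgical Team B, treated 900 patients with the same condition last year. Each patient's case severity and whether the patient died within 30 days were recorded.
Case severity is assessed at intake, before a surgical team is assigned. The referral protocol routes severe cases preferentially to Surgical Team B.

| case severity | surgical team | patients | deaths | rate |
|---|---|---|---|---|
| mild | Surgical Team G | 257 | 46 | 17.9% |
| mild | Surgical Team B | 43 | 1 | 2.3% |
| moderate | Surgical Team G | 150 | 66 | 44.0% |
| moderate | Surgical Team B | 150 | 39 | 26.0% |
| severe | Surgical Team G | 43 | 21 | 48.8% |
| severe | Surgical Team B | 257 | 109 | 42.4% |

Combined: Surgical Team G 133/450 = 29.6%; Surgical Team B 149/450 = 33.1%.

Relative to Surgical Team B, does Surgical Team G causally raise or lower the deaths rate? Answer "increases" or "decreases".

increases

The stratified and pooled comparisons disagree (Surgical Team B wins within each case severity; Surgical Team G wins overall), so the answer turns on the causal role of case severity.
The imbalance in case severity arose from how patients were allocated, not from anything the surgical team did; and case severity independently affects the outcome. The pooled gap is confounded — condition on case severity.
Within each level — mild: 17.9% vs 2.3%; moderate: 44.0% vs 26.0%; severe: 48.8% vs 42.4% — Surgical Team B is lower every time.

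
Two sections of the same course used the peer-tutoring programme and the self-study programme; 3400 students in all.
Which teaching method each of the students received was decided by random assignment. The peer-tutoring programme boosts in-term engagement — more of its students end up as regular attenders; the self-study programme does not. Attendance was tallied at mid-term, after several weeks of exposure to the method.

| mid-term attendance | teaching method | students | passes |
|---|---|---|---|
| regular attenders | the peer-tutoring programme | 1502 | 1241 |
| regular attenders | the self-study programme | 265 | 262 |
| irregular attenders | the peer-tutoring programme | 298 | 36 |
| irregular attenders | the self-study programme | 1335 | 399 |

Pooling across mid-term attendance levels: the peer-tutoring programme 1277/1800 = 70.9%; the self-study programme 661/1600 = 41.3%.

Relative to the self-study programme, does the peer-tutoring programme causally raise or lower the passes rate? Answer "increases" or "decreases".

The stratified and pooled comparisons disagree (the self-study programme wins within each mid-term attendance; the peer-tutoring programme wins overall), so the answer turns on the causal role of mid-term attendance.
Mid-term attendance is downstream of the teaching method. One should not condition on a consequence of treatment, so the overall rates are the right comparison.
Pooled: the peer-tutoring programme 70.9% vs the self-study programme 41.3%; the peer-tutoring programme is higher overall.

increases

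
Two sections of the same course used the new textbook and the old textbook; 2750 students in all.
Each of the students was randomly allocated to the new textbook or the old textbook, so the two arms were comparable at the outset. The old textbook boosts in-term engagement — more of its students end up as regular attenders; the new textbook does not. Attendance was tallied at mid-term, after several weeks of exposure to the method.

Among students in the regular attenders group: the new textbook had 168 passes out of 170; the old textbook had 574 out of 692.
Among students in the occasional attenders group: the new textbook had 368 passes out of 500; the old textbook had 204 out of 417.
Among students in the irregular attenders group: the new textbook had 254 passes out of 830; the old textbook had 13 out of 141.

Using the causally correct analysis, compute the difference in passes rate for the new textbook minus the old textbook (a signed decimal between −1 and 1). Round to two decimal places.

-0.11

The stratified and pooled comparisons disagree (the new textbook wins within each mid-term attendance; the old textbook wins overall), so the answer turns on the causal role of mid-term attendance.
Stratifying would compare teaching methods among students the teaching methods themselves sorted into mid-term attendance groups — a form of selection on an intermediate. The unconditioned pooled rates give the total causal effect.
The causal difference is the pooled difference: 0.527 − 0.633 = -0.106.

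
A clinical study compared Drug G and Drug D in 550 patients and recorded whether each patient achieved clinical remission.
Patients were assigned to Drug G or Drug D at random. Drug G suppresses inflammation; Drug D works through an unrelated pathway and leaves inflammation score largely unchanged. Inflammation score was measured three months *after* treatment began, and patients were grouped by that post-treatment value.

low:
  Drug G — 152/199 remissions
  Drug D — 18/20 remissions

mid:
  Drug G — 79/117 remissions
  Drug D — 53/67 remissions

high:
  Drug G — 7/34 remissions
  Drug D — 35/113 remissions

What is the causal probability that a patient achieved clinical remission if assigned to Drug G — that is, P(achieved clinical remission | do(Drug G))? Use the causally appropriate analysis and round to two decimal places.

0.68

Within every inflammation score level Drug D has the higher rate, yet pooled Drug G does — Simpson's reversal.
The distribution of inflammation score is itself part of what the drug does — it is an intermediate outcome. Holding it fixed would remove that part of the effect; the total effect is the pooled difference.
So P(outcome | do(Drug G)) is just the pooled rate for Drug G: 238/350 = 0.680.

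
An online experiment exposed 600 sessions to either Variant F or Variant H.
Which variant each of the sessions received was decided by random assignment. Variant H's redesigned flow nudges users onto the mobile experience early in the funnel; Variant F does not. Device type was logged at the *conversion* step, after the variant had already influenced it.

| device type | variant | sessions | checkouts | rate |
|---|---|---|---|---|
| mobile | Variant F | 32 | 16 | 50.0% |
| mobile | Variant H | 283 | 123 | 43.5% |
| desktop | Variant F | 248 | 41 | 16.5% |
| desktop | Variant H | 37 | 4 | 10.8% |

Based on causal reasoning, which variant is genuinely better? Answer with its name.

Device type here is a post-treatment variable shaped by the variant; conditioning on it would introduce bias rather than remove it. The overall comparison is the causal one.
Pooled: Variant F 20.4% vs Variant H 39.7%; Variant H is higher overall.

Variant H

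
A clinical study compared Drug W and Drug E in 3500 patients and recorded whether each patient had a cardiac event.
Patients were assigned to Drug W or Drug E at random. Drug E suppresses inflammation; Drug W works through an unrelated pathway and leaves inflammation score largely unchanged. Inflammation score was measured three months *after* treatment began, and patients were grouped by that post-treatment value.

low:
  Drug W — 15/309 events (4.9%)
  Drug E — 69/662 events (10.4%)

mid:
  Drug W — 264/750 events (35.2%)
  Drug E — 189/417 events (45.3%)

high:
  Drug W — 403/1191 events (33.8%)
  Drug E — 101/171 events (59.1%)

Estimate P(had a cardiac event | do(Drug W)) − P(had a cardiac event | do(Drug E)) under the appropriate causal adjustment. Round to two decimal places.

Within every inflammation score level Drug W has the lower rate, yet pooled Drug E does — Simpson's reversal.
Inflammation score here is a post-treatment variable shaped by the drug; conditioning on it would introduce bias rather than remove it. The overall comparison is the causal one.
The causal difference is the pooled difference: 0.303 − 0.287 = +0.016.

+0.02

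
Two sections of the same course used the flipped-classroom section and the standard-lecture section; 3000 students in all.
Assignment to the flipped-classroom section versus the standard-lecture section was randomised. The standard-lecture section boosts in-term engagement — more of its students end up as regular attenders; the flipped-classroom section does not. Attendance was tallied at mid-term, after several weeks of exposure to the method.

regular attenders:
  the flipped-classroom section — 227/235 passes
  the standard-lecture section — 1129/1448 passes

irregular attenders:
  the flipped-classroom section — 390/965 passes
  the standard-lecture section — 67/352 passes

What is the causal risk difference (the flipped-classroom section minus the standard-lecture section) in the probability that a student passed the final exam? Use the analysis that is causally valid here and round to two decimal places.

The mid-term attendance-specific comparison favours the flipped-classroom section throughout, but the pooled figures favour the standard-lecture section. The question is whether to condition on mid-term attendance.
Mid-term attendance lies on the pathway teaching method → mid-term attendance → outcome, so adjusting for it blocks the indirect effect. For the total causal effect of teaching method, use the unadjusted pooled rates.
The causal difference is the pooled difference: 0.514 − 0.664 = -0.150.

-0.15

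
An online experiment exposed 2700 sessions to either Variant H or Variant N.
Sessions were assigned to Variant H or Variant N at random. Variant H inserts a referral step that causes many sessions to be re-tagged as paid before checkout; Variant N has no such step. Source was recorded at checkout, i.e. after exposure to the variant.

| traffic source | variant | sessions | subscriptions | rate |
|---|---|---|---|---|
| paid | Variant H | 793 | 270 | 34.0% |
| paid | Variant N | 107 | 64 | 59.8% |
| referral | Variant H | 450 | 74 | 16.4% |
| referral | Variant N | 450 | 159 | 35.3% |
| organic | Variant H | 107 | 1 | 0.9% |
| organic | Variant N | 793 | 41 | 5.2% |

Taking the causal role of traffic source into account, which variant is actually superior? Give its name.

The stratified and pooled comparisons disagree (Variant N wins within each traffic source; Variant H wins overall), so the answer turns on the causal role of traffic source.
Because the variant influences traffic source, traffic source is a post-treatment mediator, not a confounder. Stratifying on it would bias the estimate; the causal effect is the crude pooled difference.
Pooled: Variant H 25.6% vs Variant N 19.6%; Variant H is higher overall.

Variant H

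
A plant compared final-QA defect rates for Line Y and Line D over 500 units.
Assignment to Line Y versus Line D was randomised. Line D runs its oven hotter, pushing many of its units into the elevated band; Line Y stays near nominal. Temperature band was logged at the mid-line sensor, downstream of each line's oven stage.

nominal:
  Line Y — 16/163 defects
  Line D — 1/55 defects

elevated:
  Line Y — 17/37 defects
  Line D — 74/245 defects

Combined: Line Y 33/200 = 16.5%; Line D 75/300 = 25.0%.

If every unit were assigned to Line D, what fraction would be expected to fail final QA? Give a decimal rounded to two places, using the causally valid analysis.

0.25

In-process temperature band is recorded after the line and is itself shifted by it — it sits on the causal path from line to outcome. Conditioning on a mediator would strip out part of the effect we want; the pooled comparison gives the total causal effect.
So P(outcome | do(Line D)) is just the pooled rate for Line D: 75/300 = 0.250.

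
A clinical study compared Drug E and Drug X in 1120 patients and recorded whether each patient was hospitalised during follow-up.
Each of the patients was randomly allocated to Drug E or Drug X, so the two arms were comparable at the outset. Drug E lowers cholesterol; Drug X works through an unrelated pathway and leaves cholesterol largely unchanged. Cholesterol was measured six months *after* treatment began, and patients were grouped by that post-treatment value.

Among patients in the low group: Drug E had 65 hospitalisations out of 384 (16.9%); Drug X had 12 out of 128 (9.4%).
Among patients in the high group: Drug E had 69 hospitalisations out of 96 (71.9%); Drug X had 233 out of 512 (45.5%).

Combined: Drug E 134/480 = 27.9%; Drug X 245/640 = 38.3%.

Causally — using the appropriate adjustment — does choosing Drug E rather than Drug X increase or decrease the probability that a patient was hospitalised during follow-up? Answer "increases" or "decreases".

decreases

Cholesterol is downstream of the drug. One should not condition on a consequence of treatment, so the overall rates are the right comparison.
Pooled: Drug E 27.9% vs Drug X 38.3%; Drug E is lower overall.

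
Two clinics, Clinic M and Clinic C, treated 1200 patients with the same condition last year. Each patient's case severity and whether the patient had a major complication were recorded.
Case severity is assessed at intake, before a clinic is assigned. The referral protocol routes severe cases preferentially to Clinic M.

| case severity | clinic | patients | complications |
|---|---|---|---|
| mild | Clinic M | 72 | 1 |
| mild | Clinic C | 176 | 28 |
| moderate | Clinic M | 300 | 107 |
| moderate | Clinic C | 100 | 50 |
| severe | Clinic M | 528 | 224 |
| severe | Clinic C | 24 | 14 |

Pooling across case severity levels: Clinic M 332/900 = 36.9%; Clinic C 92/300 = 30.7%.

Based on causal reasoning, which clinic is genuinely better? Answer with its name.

Within every case severity level Clinic M has the lower rate, yet pooled Clinic C does — Simpson's reversal.
The imbalance in case severity arose from how patients were allocated, not from anything the clinic did; and case severity independently affects the outcome. The pooled gap is confounded — condition on case severity.
Within each level — mild: 1.4% vs 15.9%; moderate: 35.7% vs 50.0%; severe: 42.4% vs 58.3% — Clinic M is lower every time.

Clinic M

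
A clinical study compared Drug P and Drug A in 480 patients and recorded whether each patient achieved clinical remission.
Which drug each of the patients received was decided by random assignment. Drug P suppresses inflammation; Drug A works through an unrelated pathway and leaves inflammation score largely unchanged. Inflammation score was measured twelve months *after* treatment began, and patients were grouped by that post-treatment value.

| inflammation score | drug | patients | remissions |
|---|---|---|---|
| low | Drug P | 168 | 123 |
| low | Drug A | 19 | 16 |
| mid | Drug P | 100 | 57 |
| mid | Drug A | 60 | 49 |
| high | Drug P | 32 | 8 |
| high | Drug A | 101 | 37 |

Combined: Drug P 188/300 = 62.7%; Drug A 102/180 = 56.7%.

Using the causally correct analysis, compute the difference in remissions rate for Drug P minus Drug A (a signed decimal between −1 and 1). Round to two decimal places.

+0.06

The stratified and pooled comparisons disagree (Drug A wins within each inflammation score; Drug P wins overall), so the answer turns on the causal role of inflammation score.
The distribution of inflammation score is itself part of what the drug does — it is an intermediate outcome. Holding it fixed would remove that part of the effect; the total effect is the pooled difference.
The causal difference is the pooled difference: 0.627 − 0.567 = +0.060.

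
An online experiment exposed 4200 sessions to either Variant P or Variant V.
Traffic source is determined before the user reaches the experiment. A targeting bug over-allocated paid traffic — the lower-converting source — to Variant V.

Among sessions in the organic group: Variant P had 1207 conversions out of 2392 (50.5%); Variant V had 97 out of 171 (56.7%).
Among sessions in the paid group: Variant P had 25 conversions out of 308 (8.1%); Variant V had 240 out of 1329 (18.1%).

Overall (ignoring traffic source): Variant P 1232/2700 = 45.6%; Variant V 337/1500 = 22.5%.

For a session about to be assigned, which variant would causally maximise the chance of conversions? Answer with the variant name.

Variant V

The traffic source-specific comparison favours Variant V throughout, but the pooled figures favour Variant P. The question is whether to condition on traffic source.
Traffic source is set before the variant has any effect — it is not caused by the variant — and it independently drives the outcome. That makes it a confounder, so the causal comparison is within traffic source levels.
Within each level — organic: 50.5% vs 56.7%; paid: 8.1% vs 18.1% — Variant V is higher every time.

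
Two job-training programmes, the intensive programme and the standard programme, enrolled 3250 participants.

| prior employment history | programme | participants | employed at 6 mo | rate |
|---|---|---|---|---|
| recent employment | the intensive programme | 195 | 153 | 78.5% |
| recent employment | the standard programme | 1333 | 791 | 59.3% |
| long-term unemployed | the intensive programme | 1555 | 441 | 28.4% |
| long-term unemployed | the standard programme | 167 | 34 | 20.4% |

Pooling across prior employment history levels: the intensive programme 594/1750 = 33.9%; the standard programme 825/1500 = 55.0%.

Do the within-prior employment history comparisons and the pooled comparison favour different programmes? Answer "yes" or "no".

Within each prior employment history level (recent employment 78.5% vs 59.3%; long-term unemployed 28.4% vs 20.4%), the intensive programme has the higher rate every time. Pooled: 33.9% vs 55.0% — the standard programme has the higher rate overall. The two comparisons disagree.

yes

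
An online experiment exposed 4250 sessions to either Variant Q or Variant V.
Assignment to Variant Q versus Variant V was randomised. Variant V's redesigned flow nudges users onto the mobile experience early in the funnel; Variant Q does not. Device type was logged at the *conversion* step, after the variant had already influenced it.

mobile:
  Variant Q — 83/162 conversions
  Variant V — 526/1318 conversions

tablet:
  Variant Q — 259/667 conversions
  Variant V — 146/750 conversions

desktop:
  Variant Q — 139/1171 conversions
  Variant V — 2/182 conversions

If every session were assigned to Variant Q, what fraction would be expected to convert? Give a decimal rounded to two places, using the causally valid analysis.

0.24

The distribution of device type is itself part of what the variant does — it is an intermediate outcome. Holding it fixed would remove that part of the effect; the total effect is the pooled difference.
So P(outcome | do(Variant Q)) is just the pooled rate for Variant Q: 481/2000 = 0.240.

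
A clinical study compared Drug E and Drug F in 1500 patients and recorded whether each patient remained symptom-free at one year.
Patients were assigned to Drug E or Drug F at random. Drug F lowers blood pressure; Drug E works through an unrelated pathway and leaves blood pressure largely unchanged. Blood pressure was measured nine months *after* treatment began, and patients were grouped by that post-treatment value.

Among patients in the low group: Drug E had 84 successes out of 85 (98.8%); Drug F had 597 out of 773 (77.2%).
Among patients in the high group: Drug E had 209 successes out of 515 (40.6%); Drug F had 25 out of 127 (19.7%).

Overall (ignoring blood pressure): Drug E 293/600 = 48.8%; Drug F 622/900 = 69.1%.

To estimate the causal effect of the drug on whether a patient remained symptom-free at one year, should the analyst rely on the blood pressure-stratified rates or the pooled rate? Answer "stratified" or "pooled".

pooled

Stratifying would compare drugs among patients the drugs themselves sorted into blood pressure groups — a form of selection on an intermediate. The unconditioned pooled rates give the total causal effect.
Pooled: Drug E 48.8% vs Drug F 69.1%; Drug F is higher overall.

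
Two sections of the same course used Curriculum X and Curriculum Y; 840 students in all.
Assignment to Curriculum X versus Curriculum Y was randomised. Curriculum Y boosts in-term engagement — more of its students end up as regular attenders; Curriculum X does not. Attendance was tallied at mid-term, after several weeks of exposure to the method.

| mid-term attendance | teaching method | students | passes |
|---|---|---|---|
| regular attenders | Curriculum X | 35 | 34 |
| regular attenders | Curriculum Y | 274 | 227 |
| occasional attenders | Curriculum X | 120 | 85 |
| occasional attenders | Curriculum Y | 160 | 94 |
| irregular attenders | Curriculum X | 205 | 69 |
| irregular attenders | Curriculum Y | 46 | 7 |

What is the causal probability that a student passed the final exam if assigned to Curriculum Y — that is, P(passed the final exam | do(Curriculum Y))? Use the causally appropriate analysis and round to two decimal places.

Curriculum X is higher inside every mid-term attendance stratum but Curriculum Y is higher in aggregate. Whether to stratify depends on how mid-term attendance relates to the teaching method.
Mid-term attendance is recorded after the teaching method and is itself shifted by it — it sits on the causal path from teaching method to outcome. Conditioning on a mediator would strip out part of the effect we want; the pooled comparison gives the total causal effect.
So P(outcome | do(Curriculum Y)) is just the pooled rate for Curriculum Y: 328/480 = 0.683.

0.68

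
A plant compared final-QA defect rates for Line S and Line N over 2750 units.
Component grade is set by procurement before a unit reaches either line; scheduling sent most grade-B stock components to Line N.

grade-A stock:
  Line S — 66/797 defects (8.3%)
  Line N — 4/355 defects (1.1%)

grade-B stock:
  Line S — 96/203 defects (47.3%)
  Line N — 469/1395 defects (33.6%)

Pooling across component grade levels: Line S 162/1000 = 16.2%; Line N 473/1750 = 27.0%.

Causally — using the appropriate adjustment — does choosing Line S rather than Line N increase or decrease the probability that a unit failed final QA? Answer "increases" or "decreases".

increases

Nothing the line does changes component grade; the imbalance is an allocation artefact. With component grade also predicting the outcome, the pooled figure is confounded, and the within-stratum comparison is the causal one.
Within each level — grade-A stock: 8.3% vs 1.1%; grade-B stock: 47.3% vs 33.6% — Line N is lower every time.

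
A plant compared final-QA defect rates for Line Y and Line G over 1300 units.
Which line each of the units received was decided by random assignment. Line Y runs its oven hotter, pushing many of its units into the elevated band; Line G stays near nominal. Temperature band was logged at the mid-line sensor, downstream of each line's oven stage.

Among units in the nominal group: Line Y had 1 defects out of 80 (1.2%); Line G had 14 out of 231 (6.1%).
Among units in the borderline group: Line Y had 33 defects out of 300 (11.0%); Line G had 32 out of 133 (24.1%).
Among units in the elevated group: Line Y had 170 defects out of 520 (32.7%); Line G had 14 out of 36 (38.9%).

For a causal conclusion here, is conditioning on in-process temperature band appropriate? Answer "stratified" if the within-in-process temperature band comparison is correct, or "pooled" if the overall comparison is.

The stratified and pooled comparisons disagree (Line Y wins within each in-process temperature band; Line G wins overall), so the answer turns on the causal role of in-process temperature band.
The distribution of in-process temperature band is itself part of what the line does — it is an intermediate outcome. Holding it fixed would remove that part of the effect; the total effect is the pooled difference.
Pooled: Line Y 22.7% vs Line G 15.0%; Line G is lower overall.

pooled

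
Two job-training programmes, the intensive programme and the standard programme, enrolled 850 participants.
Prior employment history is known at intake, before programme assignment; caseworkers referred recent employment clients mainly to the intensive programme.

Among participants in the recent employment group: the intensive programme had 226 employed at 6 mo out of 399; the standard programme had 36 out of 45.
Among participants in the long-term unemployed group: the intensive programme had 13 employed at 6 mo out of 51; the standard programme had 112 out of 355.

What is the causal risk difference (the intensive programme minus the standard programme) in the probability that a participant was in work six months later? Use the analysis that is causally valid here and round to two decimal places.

the standard programme is higher inside every prior employment history stratum but the intensive programme is higher in aggregate. Whether to stratify depends on how prior employment history relates to the programme.
Prior employment history is set before the programme has any effect — it is not caused by the programme — and it independently drives the outcome. That makes it a confounder, so the causal comparison is within prior employment history levels.
Adjusting over the population distribution of prior employment history: 0.522·(0.566−0.800) + 0.478·(0.255−0.315) = -0.151.

-0.15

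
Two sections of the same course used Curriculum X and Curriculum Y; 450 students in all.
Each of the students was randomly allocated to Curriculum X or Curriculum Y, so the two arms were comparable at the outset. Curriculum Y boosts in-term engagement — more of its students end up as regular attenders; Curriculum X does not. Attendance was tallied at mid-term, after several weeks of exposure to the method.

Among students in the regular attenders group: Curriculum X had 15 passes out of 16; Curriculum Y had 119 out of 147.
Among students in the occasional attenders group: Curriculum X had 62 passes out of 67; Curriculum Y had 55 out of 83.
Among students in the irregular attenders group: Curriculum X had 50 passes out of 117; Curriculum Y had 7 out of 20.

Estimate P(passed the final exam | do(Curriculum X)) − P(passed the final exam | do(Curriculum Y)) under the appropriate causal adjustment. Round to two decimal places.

The mid-term attendance-specific comparison favours Curriculum X throughout, but the pooled figures favour Curriculum Y. The question is whether to condition on mid-term attendance.
Mid-term attendance is downstream of the teaching method. One should not condition on a consequence of treatment, so the overall rates are the right comparison.
The causal difference is the pooled difference: 0.635 − 0.724 = -0.089.

-0.09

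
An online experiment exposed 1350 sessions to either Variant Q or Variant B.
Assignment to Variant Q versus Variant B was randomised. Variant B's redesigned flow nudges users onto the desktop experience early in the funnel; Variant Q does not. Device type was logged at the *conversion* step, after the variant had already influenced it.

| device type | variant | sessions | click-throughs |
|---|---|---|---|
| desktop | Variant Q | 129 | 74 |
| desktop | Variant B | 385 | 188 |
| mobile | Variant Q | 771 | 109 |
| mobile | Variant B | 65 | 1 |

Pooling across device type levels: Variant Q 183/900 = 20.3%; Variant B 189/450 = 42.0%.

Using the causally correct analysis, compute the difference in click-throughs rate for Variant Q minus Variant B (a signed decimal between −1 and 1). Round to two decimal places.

-0.22

The device type-specific comparison favours Variant Q throughout, but the pooled figures favour Variant B. The question is whether to condition on device type.
Device type here is a post-treatment variable shaped by the variant; conditioning on it would introduce bias rather than remove it. The overall comparison is the causal one.
The causal difference is the pooled difference: 0.203 − 0.420 = -0.217.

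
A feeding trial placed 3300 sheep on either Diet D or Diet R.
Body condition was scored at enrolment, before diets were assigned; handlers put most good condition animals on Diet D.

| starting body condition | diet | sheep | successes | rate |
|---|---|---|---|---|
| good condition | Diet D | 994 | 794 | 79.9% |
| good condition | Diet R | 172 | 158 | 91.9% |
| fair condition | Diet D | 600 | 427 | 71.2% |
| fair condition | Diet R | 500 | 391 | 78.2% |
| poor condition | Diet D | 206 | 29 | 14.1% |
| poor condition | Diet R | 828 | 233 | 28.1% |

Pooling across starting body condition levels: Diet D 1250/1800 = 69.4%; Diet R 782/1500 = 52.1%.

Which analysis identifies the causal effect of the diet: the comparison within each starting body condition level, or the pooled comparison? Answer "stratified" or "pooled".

Starting body condition differs across diets for reasons unrelated to any effect of the diet itself, and it separately predicts the outcome — a classic confounder. We must compare within starting body condition levels.
Within each level — good condition: 79.9% vs 91.9%; fair condition: 71.2% vs 78.2%; poor condition: 14.1% vs 28.1% — Diet R is higher every time.

stratified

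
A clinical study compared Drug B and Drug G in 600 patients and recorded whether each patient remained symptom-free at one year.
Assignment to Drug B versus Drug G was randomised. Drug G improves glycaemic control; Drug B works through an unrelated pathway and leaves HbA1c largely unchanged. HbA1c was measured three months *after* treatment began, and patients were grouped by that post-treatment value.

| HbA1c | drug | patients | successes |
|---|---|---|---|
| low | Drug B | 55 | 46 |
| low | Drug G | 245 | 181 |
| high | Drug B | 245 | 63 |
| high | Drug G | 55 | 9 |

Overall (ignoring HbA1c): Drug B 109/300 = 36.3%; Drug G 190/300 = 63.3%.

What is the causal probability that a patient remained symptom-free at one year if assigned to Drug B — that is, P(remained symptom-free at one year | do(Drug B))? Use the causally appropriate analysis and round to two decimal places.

0.36

The stratified and pooled comparisons disagree (Drug B wins within each HbA1c; Drug G wins overall), so the answer turns on the causal role of HbA1c.
HbA1c is downstream of the drug. One should not condition on a consequence of treatment, so the overall rates are the right comparison.
So P(outcome | do(Drug B)) is just the pooled rate for Drug B: 109/300 = 0.363.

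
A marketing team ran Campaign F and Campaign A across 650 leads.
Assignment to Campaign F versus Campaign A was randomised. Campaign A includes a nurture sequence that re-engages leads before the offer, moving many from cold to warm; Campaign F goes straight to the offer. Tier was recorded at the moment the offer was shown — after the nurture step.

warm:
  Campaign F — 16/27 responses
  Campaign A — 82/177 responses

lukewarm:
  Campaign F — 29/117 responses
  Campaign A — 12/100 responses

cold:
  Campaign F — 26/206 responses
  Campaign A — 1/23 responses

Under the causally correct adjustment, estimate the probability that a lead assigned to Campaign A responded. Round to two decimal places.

0.32

Engagement tier is recorded after the campaign and is itself shifted by it — it sits on the causal path from campaign to outcome. Conditioning on a mediator would strip out part of the effect we want; the pooled comparison gives the total causal effect.
So P(outcome | do(Campaign A)) is just the pooled rate for Campaign A: 95/300 = 0.317.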